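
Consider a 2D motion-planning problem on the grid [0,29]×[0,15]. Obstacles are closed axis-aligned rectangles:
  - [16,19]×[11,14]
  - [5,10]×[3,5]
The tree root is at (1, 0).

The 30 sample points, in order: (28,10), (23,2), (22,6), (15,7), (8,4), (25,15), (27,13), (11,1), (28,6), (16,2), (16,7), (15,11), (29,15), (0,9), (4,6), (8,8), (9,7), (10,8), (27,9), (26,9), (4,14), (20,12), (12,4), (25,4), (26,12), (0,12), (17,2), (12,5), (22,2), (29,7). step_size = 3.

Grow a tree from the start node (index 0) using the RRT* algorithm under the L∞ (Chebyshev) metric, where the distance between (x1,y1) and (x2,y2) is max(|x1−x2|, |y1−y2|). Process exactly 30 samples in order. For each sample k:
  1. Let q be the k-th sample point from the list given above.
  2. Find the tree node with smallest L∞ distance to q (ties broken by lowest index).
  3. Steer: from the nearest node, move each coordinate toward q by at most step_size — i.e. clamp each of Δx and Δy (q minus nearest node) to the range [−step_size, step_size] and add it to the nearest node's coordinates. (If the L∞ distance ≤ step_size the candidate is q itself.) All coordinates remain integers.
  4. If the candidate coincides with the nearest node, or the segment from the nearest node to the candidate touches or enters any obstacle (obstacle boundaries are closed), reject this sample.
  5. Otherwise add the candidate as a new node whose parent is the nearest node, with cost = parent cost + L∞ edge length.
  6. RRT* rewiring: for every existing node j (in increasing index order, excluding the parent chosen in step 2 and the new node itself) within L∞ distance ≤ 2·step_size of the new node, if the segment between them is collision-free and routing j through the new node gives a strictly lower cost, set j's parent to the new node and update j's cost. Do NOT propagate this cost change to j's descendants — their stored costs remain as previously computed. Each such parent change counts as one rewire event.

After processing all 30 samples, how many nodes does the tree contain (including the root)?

1. q=(28,10) nearest=0 d=27 new=(4,3) → add node 1 parent=0 cost=3
2. q=(23,2) nearest=1 d=19 new=(7,2) → add node 2 parent=1 cost=6
3. q=(22,6) nearest=2 d=15 new=(10,5) → blocked by [5,10]×[3,5], reject
4. q=(15,7) nearest=2 d=8 new=(10,5) → blocked by [5,10]×[3,5], reject
5. q=(8,4) nearest=2 d=2 new=(8,4) → blocked by [5,10]×[3,5], reject
6. q=(25,15) nearest=2 d=18 new=(10,5) → blocked by [5,10]×[3,5], reject
7. q=(27,13) nearest=2 d=20 new=(10,5) → blocked by [5,10]×[3,5], reject
8. q=(11,1) nearest=2 d=4 new=(10,1) → add node 3 parent=2 cost=9
9. q=(28,6) nearest=3 d=18 new=(13,4) → add node 4 parent=3 cost=12
10. q=(16,2) nearest=4 d=3 new=(16,2) → add node 5 parent=4 cost=15
11. q=(16,7) nearest=4 d=3 new=(16,7) → add node 6 parent=4 cost=15
12. q=(15,11) nearest=6 d=4 new=(15,10) → add node 7 parent=6 cost=18
13. q=(29,15) nearest=5 d=13 new=(19,5) → add node 8 parent=5 cost=18
14. q=(0,9) nearest=1 d=6 new=(1,6) → add node 9 parent=1 cost=6
15. q=(4,6) nearest=1 d=3 new=(4,6) → add node 10 parent=1 cost=6
16. q=(8,8) nearest=10 d=4 new=(7,8) → add node 11 parent=10 cost=9
17. q=(9,7) nearest=11 d=2 new=(9,7) → add node 12 parent=11 cost=11; rewire 7→12 (17<18)
18. q=(10,8) nearest=12 d=1 new=(10,8) → add node 13 parent=12 cost=12
19. q=(27,9) nearest=8 d=8 new=(22,8) → add node 14 parent=8 cost=21
20. q=(26,9) nearest=14 d=4 new=(25,9) → add node 15 parent=14 cost=24
21. q=(4,14) nearest=11 d=6 new=(4,11) → add node 16 parent=11 cost=12
22. q=(20,12) nearest=14 d=4 new=(20,11) → add node 17 parent=14 cost=24
23. q=(12,4) nearest=4 d=1 new=(12,4) → add node 18 parent=4 cost=13
24. q=(25,4) nearest=14 d=4 new=(25,5) → add node 19 parent=14 cost=24
25. q=(26,12) nearest=15 d=3 new=(26,12) → add node 20 parent=15 cost=27
26. q=(0,12) nearest=16 d=4 new=(1,12) → add node 21 parent=16 cost=15
27. q=(17,2) nearest=5 d=1 new=(17,2) → add node 22 parent=5 cost=16
28. q=(12,5) nearest=4 d=1 new=(12,5) → add node 23 parent=4 cost=13
29. q=(22,2) nearest=8 d=3 new=(22,2) → add node 24 parent=8 cost=21
30. q=(29,7) nearest=15 d=4 new=(28,7) → add node 25 parent=15 cost=27

Node count: 26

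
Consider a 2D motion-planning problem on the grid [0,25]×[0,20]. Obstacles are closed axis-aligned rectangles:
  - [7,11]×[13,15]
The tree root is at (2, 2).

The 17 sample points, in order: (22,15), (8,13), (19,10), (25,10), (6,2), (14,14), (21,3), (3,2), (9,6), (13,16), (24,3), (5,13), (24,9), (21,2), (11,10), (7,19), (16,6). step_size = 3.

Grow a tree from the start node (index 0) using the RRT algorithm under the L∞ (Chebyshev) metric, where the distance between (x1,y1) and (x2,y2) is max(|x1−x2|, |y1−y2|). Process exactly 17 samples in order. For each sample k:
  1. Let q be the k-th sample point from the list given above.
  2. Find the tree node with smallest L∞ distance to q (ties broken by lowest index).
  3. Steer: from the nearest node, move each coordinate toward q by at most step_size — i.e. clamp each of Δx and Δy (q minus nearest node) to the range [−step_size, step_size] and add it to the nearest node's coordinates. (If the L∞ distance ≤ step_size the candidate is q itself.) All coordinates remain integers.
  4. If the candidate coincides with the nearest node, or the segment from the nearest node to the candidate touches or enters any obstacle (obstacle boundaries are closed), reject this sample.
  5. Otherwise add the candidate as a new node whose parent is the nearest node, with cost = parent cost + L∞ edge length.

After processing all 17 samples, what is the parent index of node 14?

Parent of node 14: 11

1. q=(22,15) nearest=0 d=20 new=(5,5) → add node 1 parent=0 cost=3
2. q=(8,13) nearest=1 d=8 new=(8,8) → add node 2 parent=1 cost=6
3. q=(19,10) nearest=2 d=11 new=(11,10) → add node 3 parent=2 cost=9
4. q=(25,10) nearest=3 d=14 new=(14,10) → add node 4 parent=3 cost=12
5. q=(6,2) nearest=1 d=3 new=(6,2) → add node 5 parent=1 cost=6
6. q=(14,14) nearest=3 d=4 new=(14,13) → add node 6 parent=3 cost=12
7. q=(21,3) nearest=4 d=7 new=(17,7) → add node 7 parent=4 cost=15
8. q=(3,2) nearest=0 d=1 new=(3,2) → add node 8 parent=0 cost=1
9. q=(9,6) nearest=2 d=2 new=(9,6) → add node 9 parent=2 cost=8
10. q=(13,16) nearest=6 d=3 new=(13,16) → add node 10 parent=6 cost=15
11. q=(24,3) nearest=7 d=7 new=(20,4) → add node 11 parent=7 cost=18
12. q=(5,13) nearest=2 d=5 new=(5,11) → add node 12 parent=2 cost=9
13. q=(24,9) nearest=11 d=5 new=(23,7) → add node 13 parent=11 cost=21
14. q=(21,2) nearest=11 d=2 new=(21,2) → add node 14 parent=11 cost=20
15. q=(11,10) nearest=3 d=0 → coincident, reject
16. q=(7,19) nearest=10 d=6 new=(10,19) → add node 15 parent=10 cost=18
17. q=(16,6) nearest=7 d=1 new=(16,6) → add node 16 parent=7 cost=16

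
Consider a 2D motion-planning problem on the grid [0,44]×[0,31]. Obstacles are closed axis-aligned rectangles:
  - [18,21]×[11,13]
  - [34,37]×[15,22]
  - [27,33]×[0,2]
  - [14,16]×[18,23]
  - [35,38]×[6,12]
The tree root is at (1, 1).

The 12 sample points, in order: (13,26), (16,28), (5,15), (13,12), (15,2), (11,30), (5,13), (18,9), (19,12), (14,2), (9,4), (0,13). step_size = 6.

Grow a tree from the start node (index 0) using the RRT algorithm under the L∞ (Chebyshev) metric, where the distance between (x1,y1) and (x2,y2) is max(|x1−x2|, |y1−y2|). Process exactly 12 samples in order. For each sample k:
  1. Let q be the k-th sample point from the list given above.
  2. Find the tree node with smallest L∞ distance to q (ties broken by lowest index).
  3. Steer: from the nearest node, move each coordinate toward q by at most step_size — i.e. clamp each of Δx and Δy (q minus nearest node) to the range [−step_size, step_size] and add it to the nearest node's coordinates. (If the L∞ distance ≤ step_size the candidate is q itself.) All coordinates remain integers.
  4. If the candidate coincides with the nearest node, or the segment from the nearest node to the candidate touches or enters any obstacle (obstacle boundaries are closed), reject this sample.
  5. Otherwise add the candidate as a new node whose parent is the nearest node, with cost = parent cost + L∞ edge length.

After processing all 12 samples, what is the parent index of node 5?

1. q=(13,26) nearest=0 d=25 new=(7,7) → add node 1 parent=0 cost=6
2. q=(16,28) nearest=1 d=21 new=(13,13) → add node 2 parent=1 cost=12
3. q=(5,15) nearest=1 d=8 new=(5,13) → add node 3 parent=1 cost=12
4. q=(13,12) nearest=2 d=1 new=(13,12) → add node 4 parent=2 cost=13
5. q=(15,2) nearest=1 d=8 new=(13,2) → add node 5 parent=1 cost=12
6. q=(11,30) nearest=2 d=17 new=(11,19) → add node 6 parent=2 cost=18
7. q=(5,13) nearest=3 d=0 → coincident, reject
8. q=(18,9) nearest=2 d=5 new=(18,9) → add node 7 parent=2 cost=17
9. q=(19,12) nearest=7 d=3 new=(19,12) → blocked by [18,21]×[11,13], reject
10. q=(14,2) nearest=5 d=1 new=(14,2) → add node 8 parent=5 cost=13
11. q=(9,4) nearest=1 d=3 new=(9,4) → add node 9 parent=1 cost=9
12. q=(0,13) nearest=3 d=5 new=(0,13) → add node 10 parent=3 cost=17

Parent of node 5: 1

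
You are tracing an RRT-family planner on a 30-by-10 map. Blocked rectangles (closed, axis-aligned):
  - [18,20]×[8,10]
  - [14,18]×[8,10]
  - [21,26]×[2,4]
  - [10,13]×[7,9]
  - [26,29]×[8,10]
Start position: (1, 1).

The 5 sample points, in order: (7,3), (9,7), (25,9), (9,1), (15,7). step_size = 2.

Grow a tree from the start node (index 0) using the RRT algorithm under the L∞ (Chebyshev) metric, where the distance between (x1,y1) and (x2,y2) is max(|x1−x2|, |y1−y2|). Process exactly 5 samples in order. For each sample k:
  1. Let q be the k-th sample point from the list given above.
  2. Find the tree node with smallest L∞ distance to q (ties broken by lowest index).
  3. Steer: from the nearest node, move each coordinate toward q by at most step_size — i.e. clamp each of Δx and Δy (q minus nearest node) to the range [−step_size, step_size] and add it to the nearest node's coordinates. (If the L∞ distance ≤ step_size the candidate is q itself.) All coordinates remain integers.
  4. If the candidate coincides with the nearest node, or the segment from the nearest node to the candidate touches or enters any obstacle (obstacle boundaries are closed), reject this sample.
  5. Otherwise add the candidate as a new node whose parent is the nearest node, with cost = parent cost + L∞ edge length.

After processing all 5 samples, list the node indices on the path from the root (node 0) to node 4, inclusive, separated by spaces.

1. q=(7,3) nearest=0 d=6 new=(3,3) → add node 1 parent=0 cost=2
2. q=(9,7) nearest=1 d=6 new=(5,5) → add node 2 parent=1 cost=4
3. q=(25,9) nearest=2 d=20 new=(7,7) → add node 3 parent=2 cost=6
4. q=(9,1) nearest=2 d=4 new=(7,3) → add node 4 parent=2 cost=6
5. q=(15,7) nearest=3 d=8 new=(9,7) → add node 5 parent=3 cost=8

Path: 0 1 2 4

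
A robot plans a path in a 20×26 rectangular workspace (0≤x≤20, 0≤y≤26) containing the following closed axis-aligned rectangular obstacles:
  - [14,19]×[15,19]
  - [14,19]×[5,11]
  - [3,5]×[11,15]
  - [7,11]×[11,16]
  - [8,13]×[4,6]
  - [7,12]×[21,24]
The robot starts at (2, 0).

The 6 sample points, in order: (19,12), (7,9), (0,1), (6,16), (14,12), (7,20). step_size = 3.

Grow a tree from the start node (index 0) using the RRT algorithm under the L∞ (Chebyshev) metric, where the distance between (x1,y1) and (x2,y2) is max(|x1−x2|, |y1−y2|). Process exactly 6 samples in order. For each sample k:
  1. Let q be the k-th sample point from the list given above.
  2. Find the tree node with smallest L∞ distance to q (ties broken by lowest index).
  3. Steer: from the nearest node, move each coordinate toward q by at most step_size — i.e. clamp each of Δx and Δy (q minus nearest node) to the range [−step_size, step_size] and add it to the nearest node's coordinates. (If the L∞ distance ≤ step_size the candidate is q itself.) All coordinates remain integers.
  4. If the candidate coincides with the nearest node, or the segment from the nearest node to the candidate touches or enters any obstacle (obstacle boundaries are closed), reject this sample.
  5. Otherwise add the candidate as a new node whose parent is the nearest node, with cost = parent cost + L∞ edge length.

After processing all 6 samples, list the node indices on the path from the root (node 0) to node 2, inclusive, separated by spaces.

Path: 0 1 2

1. q=(19,12) nearest=0 d=17 new=(5,3) → add node 1 parent=0 cost=3
2. q=(7,9) nearest=1 d=6 new=(7,6) → add node 2 parent=1 cost=6
3. q=(0,1) nearest=0 d=2 new=(0,1) → add node 3 parent=0 cost=2
4. q=(6,16) nearest=2 d=10 new=(6,9) → add node 4 parent=2 cost=9
5. q=(14,12) nearest=2 d=7 new=(10,9) → add node 5 parent=2 cost=9
6. q=(7,20) nearest=4 d=11 new=(7,12) → blocked by [7,11]×[11,16], reject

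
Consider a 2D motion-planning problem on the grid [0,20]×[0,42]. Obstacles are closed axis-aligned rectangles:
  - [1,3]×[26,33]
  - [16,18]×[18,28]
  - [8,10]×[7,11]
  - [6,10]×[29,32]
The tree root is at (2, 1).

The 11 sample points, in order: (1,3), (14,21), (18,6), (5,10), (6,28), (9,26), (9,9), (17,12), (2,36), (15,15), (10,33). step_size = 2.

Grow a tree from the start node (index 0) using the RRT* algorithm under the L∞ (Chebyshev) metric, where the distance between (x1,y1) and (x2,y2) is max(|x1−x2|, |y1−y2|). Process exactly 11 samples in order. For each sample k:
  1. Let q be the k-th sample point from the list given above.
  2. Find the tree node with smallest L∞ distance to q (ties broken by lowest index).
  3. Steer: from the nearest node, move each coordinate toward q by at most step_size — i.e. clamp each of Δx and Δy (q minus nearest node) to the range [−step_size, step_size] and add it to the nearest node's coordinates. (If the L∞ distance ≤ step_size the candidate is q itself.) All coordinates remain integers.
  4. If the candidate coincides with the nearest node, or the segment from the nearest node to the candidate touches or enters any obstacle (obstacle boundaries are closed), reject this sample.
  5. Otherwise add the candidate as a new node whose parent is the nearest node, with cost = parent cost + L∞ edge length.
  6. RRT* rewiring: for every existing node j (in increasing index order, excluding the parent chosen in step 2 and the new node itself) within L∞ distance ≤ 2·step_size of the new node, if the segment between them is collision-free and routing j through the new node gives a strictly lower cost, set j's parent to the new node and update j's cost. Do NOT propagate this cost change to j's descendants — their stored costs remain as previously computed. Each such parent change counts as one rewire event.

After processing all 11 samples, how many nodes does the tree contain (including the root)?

Node count: 11

1. q=(1,3) nearest=0 d=2 new=(1,3) → add node 1 parent=0 cost=2
2. q=(14,21) nearest=1 d=18 new=(3,5) → add node 2 parent=1 cost=4
3. q=(18,6) nearest=2 d=15 new=(5,6) → add node 3 parent=2 cost=6
4. q=(5,10) nearest=3 d=4 new=(5,8) → add node 4 parent=3 cost=8
5. q=(6,28) nearest=4 d=20 new=(6,10) → add node 5 parent=4 cost=10
6. q=(9,26) nearest=5 d=16 new=(8,12) → add node 6 parent=5 cost=12
7. q=(9,9) nearest=5 d=3 new=(8,9) → blocked by [8,10]×[7,11], reject
8. q=(17,12) nearest=6 d=9 new=(10,12) → add node 7 parent=6 cost=14
9. q=(2,36) nearest=6 d=24 new=(6,14) → add node 8 parent=6 cost=14
10. q=(15,15) nearest=7 d=5 new=(12,14) → add node 9 parent=7 cost=16
11. q=(10,33) nearest=8 d=19 new=(8,16) → add node 10 parent=8 cost=16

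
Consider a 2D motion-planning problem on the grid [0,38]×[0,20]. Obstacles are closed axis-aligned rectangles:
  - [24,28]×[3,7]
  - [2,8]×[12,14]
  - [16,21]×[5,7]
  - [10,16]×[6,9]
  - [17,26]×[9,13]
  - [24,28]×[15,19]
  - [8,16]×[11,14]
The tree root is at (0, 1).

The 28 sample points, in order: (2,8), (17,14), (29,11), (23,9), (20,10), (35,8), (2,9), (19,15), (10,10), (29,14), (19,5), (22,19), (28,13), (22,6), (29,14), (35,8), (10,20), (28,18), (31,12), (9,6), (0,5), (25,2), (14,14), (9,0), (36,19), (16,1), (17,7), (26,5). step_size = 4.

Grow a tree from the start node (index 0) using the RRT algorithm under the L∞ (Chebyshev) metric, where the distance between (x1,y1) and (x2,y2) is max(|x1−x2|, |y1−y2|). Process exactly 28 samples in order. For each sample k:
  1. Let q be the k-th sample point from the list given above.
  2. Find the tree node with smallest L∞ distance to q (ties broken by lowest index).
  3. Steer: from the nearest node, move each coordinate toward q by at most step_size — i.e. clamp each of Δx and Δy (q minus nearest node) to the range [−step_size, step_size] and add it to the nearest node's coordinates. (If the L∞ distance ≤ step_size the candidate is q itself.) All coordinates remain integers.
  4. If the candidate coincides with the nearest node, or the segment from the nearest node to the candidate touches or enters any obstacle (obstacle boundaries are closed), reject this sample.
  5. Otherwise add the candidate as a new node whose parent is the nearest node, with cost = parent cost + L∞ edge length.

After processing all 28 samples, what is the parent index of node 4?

1. q=(2,8) nearest=0 d=7 new=(2,5) → add node 1 parent=0 cost=4
2. q=(17,14) nearest=1 d=15 new=(6,9) → add node 2 parent=1 cost=8
3. q=(29,11) nearest=2 d=23 new=(10,11) → blocked by [8,16]×[11,14], reject
4. q=(23,9) nearest=2 d=17 new=(10,9) → blocked by [10,16]×[6,9], reject
5. q=(20,10) nearest=2 d=14 new=(10,10) → add node 3 parent=2 cost=12
6. q=(35,8) nearest=3 d=25 new=(14,8) → blocked by [10,16]×[6,9], reject
7. q=(2,9) nearest=1 d=4 new=(2,9) → add node 4 parent=1 cost=8
8. q=(19,15) nearest=3 d=9 new=(14,14) → blocked by [8,16]×[11,14], reject
9. q=(10,10) nearest=3 d=0 → coincident, reject
10. q=(29,14) nearest=3 d=19 new=(14,14) → blocked by [8,16]×[11,14], reject
11. q=(19,5) nearest=3 d=9 new=(14,6) → blocked by [10,16]×[6,9], reject
12. q=(22,19) nearest=3 d=12 new=(14,14) → blocked by [8,16]×[11,14], reject
13. q=(28,13) nearest=3 d=18 new=(14,13) → blocked by [8,16]×[11,14], reject
14. q=(22,6) nearest=3 d=12 new=(14,6) → blocked by [10,16]×[6,9], reject
15. q=(29,14) nearest=3 d=19 new=(14,14) → blocked by [8,16]×[11,14], reject
16. q=(35,8) nearest=3 d=25 new=(14,8) → blocked by [10,16]×[6,9], reject
17. q=(10,20) nearest=3 d=10 new=(10,14) → blocked by [8,16]×[11,14], reject
18. q=(28,18) nearest=3 d=18 new=(14,14) → blocked by [8,16]×[11,14], reject
19. q=(31,12) nearest=3 d=21 new=(14,12) → blocked by [8,16]×[11,14], reject
20. q=(9,6) nearest=2 d=3 new=(9,6) → add node 5 parent=2 cost=11
21. q=(0,5) nearest=1 d=2 new=(0,5) → add node 6 parent=1 cost=6
22. q=(25,2) nearest=3 d=15 new=(14,6) → blocked by [10,16]×[6,9], reject
23. q=(14,14) nearest=3 d=4 new=(14,14) → blocked by [8,16]×[11,14], reject
24. q=(9,0) nearest=5 d=6 new=(9,2) → add node 7 parent=5 cost=15
25. q=(36,19) nearest=3 d=26 new=(14,14) → blocked by [8,16]×[11,14], reject
26. q=(16,1) nearest=5 d=7 new=(13,2) → add node 8 parent=5 cost=15
27. q=(17,7) nearest=8 d=5 new=(17,6) → blocked by [16,21]×[5,7], reject
28. q=(26,5) nearest=8 d=13 new=(17,5) → blocked by [16,21]×[5,7], reject

Parent of node 4: 1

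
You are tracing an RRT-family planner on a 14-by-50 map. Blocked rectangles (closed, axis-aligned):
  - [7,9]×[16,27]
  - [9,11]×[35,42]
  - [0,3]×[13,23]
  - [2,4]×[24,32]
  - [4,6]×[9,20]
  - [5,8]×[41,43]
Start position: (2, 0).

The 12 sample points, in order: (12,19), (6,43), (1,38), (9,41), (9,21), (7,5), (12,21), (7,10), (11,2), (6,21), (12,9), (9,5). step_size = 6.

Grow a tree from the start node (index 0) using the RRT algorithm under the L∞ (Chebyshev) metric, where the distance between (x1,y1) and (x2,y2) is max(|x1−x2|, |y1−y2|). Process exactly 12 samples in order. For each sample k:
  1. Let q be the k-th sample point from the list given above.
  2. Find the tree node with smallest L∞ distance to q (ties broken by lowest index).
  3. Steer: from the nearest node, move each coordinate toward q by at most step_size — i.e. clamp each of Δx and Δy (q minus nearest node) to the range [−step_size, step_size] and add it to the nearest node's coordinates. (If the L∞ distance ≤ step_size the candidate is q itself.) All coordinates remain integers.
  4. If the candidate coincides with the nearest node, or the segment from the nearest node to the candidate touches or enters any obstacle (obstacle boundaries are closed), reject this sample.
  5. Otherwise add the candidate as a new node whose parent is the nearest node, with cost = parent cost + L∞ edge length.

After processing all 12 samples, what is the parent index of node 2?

Parent of node 2: 1

1. q=(12,19) nearest=0 d=19 new=(8,6) → add node 1 parent=0 cost=6
2. q=(6,43) nearest=1 d=37 new=(6,12) → blocked by [4,6]×[9,20], reject
3. q=(1,38) nearest=1 d=32 new=(2,12) → blocked by [4,6]×[9,20], reject
4. q=(9,41) nearest=1 d=35 new=(9,12) → add node 2 parent=1 cost=12
5. q=(9,21) nearest=2 d=9 new=(9,18) → blocked by [7,9]×[16,27], reject
6. q=(7,5) nearest=1 d=1 new=(7,5) → add node 3 parent=1 cost=7
7. q=(12,21) nearest=2 d=9 new=(12,18) → add node 4 parent=2 cost=18
8. q=(7,10) nearest=2 d=2 new=(7,10) → add node 5 parent=2 cost=14
9. q=(11,2) nearest=1 d=4 new=(11,2) → add node 6 parent=1 cost=10
10. q=(6,21) nearest=4 d=6 new=(6,21) → blocked by [7,9]×[16,27], reject
11. q=(12,9) nearest=2 d=3 new=(12,9) → add node 7 parent=2 cost=15
12. q=(9,5) nearest=1 d=1 new=(9,5) → add node 8 parent=1 cost=7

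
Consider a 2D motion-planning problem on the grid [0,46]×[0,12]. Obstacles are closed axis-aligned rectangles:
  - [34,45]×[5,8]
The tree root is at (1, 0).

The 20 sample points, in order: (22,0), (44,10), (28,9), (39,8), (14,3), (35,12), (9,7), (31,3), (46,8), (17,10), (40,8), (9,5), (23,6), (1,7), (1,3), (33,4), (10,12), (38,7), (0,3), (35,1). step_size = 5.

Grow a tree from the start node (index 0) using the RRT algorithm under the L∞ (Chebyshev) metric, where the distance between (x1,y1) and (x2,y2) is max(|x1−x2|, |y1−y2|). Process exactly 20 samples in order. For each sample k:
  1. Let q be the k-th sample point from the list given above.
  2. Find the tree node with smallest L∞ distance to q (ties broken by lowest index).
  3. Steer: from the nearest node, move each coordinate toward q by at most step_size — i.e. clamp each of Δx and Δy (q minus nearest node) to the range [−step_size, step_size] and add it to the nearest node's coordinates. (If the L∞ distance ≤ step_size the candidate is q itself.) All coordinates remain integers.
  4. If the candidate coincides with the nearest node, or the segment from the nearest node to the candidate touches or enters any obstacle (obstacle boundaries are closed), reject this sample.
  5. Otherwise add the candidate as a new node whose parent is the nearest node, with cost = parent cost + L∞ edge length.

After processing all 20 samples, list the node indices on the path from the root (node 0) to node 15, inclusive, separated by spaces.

Path: 0 1 2 7 15

1. q=(22,0) nearest=0 d=21 new=(6,0) → add node 1 parent=0 cost=5
2. q=(44,10) nearest=1 d=38 new=(11,5) → add node 2 parent=1 cost=10
3. q=(28,9) nearest=2 d=17 new=(16,9) → add node 3 parent=2 cost=15
4. q=(39,8) nearest=3 d=23 new=(21,8) → add node 4 parent=3 cost=20
5. q=(14,3) nearest=2 d=3 new=(14,3) → add node 5 parent=2 cost=13
6. q=(35,12) nearest=4 d=14 new=(26,12) → add node 6 parent=4 cost=25
7. q=(9,7) nearest=2 d=2 new=(9,7) → add node 7 parent=2 cost=12
8. q=(31,3) nearest=6 d=9 new=(31,7) → add node 8 parent=6 cost=30
9. q=(46,8) nearest=8 d=15 new=(36,8) → blocked by [34,45]×[5,8], reject
10. q=(17,10) nearest=3 d=1 new=(17,10) → add node 9 parent=3 cost=16
11. q=(40,8) nearest=8 d=9 new=(36,8) → blocked by [34,45]×[5,8], reject
12. q=(9,5) nearest=2 d=2 new=(9,5) → add node 10 parent=2 cost=12
13. q=(23,6) nearest=4 d=2 new=(23,6) → add node 11 parent=4 cost=22
14. q=(1,7) nearest=0 d=7 new=(1,5) → add node 12 parent=0 cost=5
15. q=(1,3) nearest=12 d=2 new=(1,3) → add node 13 parent=12 cost=7
16. q=(33,4) nearest=8 d=3 new=(33,4) → add node 14 parent=8 cost=33
17. q=(10,12) nearest=7 d=5 new=(10,12) → add node 15 parent=7 cost=17
18. q=(38,7) nearest=14 d=5 new=(38,7) → blocked by [34,45]×[5,8], reject
19. q=(0,3) nearest=13 d=1 new=(0,3) → add node 16 parent=13 cost=8
20. q=(35,1) nearest=14 d=3 new=(35,1) → add node 17 parent=14 cost=36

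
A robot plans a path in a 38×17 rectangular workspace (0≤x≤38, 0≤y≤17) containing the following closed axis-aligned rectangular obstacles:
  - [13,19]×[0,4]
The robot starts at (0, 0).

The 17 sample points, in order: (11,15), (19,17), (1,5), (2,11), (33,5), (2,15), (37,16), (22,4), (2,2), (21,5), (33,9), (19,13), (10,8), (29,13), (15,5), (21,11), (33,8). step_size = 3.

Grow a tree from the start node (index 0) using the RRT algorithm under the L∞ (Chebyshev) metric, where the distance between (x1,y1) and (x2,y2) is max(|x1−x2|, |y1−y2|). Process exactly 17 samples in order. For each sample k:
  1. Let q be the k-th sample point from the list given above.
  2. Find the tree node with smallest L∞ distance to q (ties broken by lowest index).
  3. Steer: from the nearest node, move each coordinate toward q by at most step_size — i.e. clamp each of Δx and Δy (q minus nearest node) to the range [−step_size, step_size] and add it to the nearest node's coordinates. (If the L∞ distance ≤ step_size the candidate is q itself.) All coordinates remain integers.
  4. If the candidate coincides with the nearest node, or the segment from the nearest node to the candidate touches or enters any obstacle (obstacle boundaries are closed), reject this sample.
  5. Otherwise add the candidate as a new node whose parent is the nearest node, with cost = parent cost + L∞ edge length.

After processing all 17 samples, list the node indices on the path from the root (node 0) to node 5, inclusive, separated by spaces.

Path: 0 1 2 5

1. q=(11,15) nearest=0 d=15 new=(3,3) → add node 1 parent=0 cost=3
2. q=(19,17) nearest=1 d=16 new=(6,6) → add node 2 parent=1 cost=6
3. q=(1,5) nearest=1 d=2 new=(1,5) → add node 3 parent=1 cost=5
4. q=(2,11) nearest=2 d=5 new=(3,9) → add node 4 parent=2 cost=9
5. q=(33,5) nearest=2 d=27 new=(9,5) → add node 5 parent=2 cost=9
6. q=(2,15) nearest=4 d=6 new=(2,12) → add node 6 parent=4 cost=12
7. q=(37,16) nearest=5 d=28 new=(12,8) → add node 7 parent=5 cost=12
8. q=(22,4) nearest=7 d=10 new=(15,5) → add node 8 parent=7 cost=15
9. q=(2,2) nearest=1 d=1 new=(2,2) → add node 9 parent=1 cost=4
10. q=(21,5) nearest=8 d=6 new=(18,5) → add node 10 parent=8 cost=18
11. q=(33,9) nearest=10 d=15 new=(21,8) → add node 11 parent=10 cost=21
12. q=(19,13) nearest=11 d=5 new=(19,11) → add node 12 parent=11 cost=24
13. q=(10,8) nearest=7 d=2 new=(10,8) → add node 13 parent=7 cost=14
14. q=(29,13) nearest=11 d=8 new=(24,11) → add node 14 parent=11 cost=24
15. q=(15,5) nearest=8 d=0 → coincident, reject
16. q=(21,11) nearest=12 d=2 new=(21,11) → add node 15 parent=12 cost=26
17. q=(33,8) nearest=14 d=9 new=(27,8) → add node 16 parent=14 cost=27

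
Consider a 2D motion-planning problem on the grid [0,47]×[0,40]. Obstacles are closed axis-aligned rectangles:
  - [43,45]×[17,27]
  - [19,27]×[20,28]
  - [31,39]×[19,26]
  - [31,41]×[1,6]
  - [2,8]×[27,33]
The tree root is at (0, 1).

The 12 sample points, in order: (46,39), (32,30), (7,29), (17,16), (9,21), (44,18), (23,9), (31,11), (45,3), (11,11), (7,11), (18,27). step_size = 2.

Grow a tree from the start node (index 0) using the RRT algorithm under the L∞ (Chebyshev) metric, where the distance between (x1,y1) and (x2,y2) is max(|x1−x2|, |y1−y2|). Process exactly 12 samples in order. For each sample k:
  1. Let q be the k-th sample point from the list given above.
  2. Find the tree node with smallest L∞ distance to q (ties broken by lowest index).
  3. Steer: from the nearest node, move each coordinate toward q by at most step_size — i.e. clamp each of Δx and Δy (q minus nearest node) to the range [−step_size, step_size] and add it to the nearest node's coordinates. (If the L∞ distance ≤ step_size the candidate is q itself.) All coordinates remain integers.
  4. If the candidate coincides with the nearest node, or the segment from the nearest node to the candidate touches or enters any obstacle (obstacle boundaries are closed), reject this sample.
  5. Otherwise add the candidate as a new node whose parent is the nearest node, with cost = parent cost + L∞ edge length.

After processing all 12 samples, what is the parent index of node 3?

1. q=(46,39) nearest=0 d=46 new=(2,3) → add node 1 parent=0 cost=2
2. q=(32,30) nearest=1 d=30 new=(4,5) → add node 2 parent=1 cost=4
3. q=(7,29) nearest=2 d=24 new=(6,7) → add node 3 parent=2 cost=6
4. q=(17,16) nearest=3 d=11 new=(8,9) → add node 4 parent=3 cost=8
5. q=(9,21) nearest=4 d=12 new=(9,11) → add node 5 parent=4 cost=10
6. q=(44,18) nearest=5 d=35 new=(11,13) → add node 6 parent=5 cost=12
7. q=(23,9) nearest=6 d=12 new=(13,11) → add node 7 parent=6 cost=14
8. q=(31,11) nearest=7 d=18 new=(15,11) → add node 8 parent=7 cost=16
9. q=(45,3) nearest=8 d=30 new=(17,9) → add node 9 parent=8 cost=18
10. q=(11,11) nearest=5 d=2 new=(11,11) → add node 10 parent=5 cost=12
11. q=(7,11) nearest=4 d=2 new=(7,11) → add node 11 parent=4 cost=10
12. q=(18,27) nearest=6 d=14 new=(13,15) → add node 12 parent=6 cost=14

Parent of node 3: 2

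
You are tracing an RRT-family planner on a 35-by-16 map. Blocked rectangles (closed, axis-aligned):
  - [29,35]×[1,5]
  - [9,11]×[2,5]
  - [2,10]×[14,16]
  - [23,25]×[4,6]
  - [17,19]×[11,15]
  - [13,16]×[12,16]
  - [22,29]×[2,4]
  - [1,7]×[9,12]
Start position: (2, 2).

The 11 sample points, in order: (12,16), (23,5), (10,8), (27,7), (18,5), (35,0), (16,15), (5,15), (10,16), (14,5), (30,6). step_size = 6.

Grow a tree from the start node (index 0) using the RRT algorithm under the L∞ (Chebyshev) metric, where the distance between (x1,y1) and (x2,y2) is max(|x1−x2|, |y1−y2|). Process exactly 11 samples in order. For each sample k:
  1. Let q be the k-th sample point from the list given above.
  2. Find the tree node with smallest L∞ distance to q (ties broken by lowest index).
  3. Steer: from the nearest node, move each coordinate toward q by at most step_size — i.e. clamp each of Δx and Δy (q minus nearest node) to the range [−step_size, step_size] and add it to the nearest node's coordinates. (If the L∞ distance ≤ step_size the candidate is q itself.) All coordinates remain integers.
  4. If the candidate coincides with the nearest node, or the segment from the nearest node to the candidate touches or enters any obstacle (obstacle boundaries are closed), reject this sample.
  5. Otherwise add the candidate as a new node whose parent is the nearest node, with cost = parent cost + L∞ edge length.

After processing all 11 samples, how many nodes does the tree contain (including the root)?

Node count: 7

1. q=(12,16) nearest=0 d=14 new=(8,8) → add node 1 parent=0 cost=6
2. q=(23,5) nearest=1 d=15 new=(14,5) → add node 2 parent=1 cost=12
3. q=(10,8) nearest=1 d=2 new=(10,8) → add node 3 parent=1 cost=8
4. q=(27,7) nearest=2 d=13 new=(20,7) → add node 4 parent=2 cost=18
5. q=(18,5) nearest=4 d=2 new=(18,5) → add node 5 parent=4 cost=20
6. q=(35,0) nearest=4 d=15 new=(26,1) → blocked by [23,25]×[4,6], reject
7. q=(16,15) nearest=3 d=7 new=(16,14) → blocked by [13,16]×[12,16], reject
8. q=(5,15) nearest=1 d=7 new=(5,14) → blocked by [2,10]×[14,16], reject
9. q=(10,16) nearest=1 d=8 new=(10,14) → blocked by [2,10]×[14,16], reject
10. q=(14,5) nearest=2 d=0 → coincident, reject
11. q=(30,6) nearest=4 d=10 new=(26,6) → add node 6 parent=4 cost=24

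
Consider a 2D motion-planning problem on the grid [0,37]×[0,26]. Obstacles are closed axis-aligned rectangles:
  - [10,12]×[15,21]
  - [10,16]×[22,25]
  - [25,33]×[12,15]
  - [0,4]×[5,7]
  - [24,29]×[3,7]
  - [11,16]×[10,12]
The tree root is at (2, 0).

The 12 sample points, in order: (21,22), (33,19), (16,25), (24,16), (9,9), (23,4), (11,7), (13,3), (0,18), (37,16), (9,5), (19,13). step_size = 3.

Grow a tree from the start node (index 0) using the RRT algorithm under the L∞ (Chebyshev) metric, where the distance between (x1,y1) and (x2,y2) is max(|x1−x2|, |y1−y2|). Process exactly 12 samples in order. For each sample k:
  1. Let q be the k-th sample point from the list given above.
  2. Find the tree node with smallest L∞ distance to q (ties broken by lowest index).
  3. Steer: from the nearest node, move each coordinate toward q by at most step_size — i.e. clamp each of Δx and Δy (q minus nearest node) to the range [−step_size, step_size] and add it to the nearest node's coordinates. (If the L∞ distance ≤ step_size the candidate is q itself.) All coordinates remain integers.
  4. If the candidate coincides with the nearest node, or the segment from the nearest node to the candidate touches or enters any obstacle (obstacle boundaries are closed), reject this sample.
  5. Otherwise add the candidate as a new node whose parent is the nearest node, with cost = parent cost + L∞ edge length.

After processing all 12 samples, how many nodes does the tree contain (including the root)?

Node count: 12

1. q=(21,22) nearest=0 d=22 new=(5,3) → add node 1 parent=0 cost=3
2. q=(33,19) nearest=1 d=28 new=(8,6) → add node 2 parent=1 cost=6
3. q=(16,25) nearest=2 d=19 new=(11,9) → add node 3 parent=2 cost=9
4. q=(24,16) nearest=3 d=13 new=(14,12) → blocked by [11,16]×[10,12], reject
5. q=(9,9) nearest=3 d=2 new=(9,9) → add node 4 parent=3 cost=11
6. q=(23,4) nearest=3 d=12 new=(14,6) → add node 5 parent=3 cost=12
7. q=(11,7) nearest=3 d=2 new=(11,7) → add node 6 parent=3 cost=11
8. q=(13,3) nearest=5 d=3 new=(13,3) → add node 7 parent=5 cost=15
9. q=(0,18) nearest=4 d=9 new=(6,12) → add node 8 parent=4 cost=14
10. q=(37,16) nearest=5 d=23 new=(17,9) → add node 9 parent=5 cost=15
11. q=(9,5) nearest=2 d=1 new=(9,5) → add node 10 parent=2 cost=7
12. q=(19,13) nearest=9 d=4 new=(19,12) → add node 11 parent=9 cost=18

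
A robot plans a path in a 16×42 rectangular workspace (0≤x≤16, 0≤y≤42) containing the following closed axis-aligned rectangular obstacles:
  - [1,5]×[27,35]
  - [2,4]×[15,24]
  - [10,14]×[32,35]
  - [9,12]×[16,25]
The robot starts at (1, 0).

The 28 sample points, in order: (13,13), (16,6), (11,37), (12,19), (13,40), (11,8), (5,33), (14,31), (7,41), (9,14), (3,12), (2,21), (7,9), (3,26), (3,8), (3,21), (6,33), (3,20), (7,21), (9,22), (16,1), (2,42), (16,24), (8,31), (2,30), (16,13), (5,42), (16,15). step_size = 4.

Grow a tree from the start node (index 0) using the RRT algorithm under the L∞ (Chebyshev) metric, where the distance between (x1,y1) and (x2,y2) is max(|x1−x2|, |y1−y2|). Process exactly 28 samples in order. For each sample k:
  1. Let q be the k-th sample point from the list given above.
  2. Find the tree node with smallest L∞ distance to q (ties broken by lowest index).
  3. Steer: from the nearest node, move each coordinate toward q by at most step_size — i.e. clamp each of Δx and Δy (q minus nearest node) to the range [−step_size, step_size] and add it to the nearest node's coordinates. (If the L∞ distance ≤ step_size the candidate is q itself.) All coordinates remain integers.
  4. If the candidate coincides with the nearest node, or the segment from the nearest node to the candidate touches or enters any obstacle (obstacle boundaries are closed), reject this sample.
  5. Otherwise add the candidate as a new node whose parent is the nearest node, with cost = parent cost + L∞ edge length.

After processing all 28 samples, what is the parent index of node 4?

1. q=(13,13) nearest=0 d=13 new=(5,4) → add node 1 parent=0 cost=4
2. q=(16,6) nearest=1 d=11 new=(9,6) → add node 2 parent=1 cost=8
3. q=(11,37) nearest=2 d=31 new=(11,10) → add node 3 parent=2 cost=12
4. q=(12,19) nearest=3 d=9 new=(12,14) → add node 4 parent=3 cost=16
5. q=(13,40) nearest=4 d=26 new=(13,18) → add node 5 parent=4 cost=20
6. q=(11,8) nearest=2 d=2 new=(11,8) → add node 6 parent=2 cost=10
7. q=(5,33) nearest=5 d=15 new=(9,22) → blocked by [9,12]×[16,25], reject
8. q=(14,31) nearest=5 d=13 new=(14,22) → add node 7 parent=5 cost=24
9. q=(7,41) nearest=7 d=19 new=(10,26) → blocked by [9,12]×[16,25], reject
10. q=(9,14) nearest=4 d=3 new=(9,14) → add node 8 parent=4 cost=19
11. q=(3,12) nearest=2 d=6 new=(5,10) → add node 9 parent=2 cost=12
12. q=(2,21) nearest=8 d=7 new=(5,18) → add node 10 parent=8 cost=23
13. q=(7,9) nearest=9 d=2 new=(7,9) → add node 11 parent=9 cost=14
14. q=(3,26) nearest=10 d=8 new=(3,22) → blocked by [2,4]×[15,24], reject
15. q=(3,8) nearest=9 d=2 new=(3,8) → add node 12 parent=9 cost=14
16. q=(3,21) nearest=10 d=3 new=(3,21) → blocked by [2,4]×[15,24], reject
17. q=(6,33) nearest=7 d=11 new=(10,26) → blocked by [9,12]×[16,25], reject
18. q=(3,20) nearest=10 d=2 new=(3,20) → blocked by [2,4]×[15,24], reject
19. q=(7,21) nearest=10 d=3 new=(7,21) → add node 13 parent=10 cost=26
20. q=(9,22) nearest=13 d=2 new=(9,22) → blocked by [9,12]×[16,25], reject
21. q=(16,1) nearest=2 d=7 new=(13,2) → add node 14 parent=2 cost=12
22. q=(2,42) nearest=7 d=20 new=(10,26) → blocked by [9,12]×[16,25], reject
23. q=(16,24) nearest=7 d=2 new=(16,24) → add node 15 parent=7 cost=26
24. q=(8,31) nearest=15 d=8 new=(12,28) → add node 16 parent=15 cost=30
25. q=(2,30) nearest=13 d=9 new=(3,25) → blocked by [2,4]×[15,24], reject
26. q=(16,13) nearest=4 d=4 new=(16,13) → add node 17 parent=4 cost=20
27. q=(5,42) nearest=16 d=14 new=(8,32) → add node 18 parent=16 cost=34
28. q=(16,15) nearest=17 d=2 new=(16,15) → add node 19 parent=17 cost=22

Parent of node 4: 3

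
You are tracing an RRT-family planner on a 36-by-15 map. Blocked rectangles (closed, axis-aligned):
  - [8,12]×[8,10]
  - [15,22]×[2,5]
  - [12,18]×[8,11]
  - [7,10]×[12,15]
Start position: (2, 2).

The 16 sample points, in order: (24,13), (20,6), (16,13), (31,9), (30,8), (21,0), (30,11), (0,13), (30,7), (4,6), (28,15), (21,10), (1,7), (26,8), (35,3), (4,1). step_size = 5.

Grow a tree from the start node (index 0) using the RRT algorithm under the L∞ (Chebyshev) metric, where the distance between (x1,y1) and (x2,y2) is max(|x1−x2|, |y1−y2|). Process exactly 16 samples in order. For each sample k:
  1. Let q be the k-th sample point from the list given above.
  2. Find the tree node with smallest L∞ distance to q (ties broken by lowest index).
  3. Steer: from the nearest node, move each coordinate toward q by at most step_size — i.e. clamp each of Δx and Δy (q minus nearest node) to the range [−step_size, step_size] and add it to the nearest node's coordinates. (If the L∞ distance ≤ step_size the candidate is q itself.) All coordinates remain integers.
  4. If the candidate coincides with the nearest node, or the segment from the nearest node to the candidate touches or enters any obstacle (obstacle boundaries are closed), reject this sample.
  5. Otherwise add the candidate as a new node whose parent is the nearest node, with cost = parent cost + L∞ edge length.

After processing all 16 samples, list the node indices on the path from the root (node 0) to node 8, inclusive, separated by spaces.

1. q=(24,13) nearest=0 d=22 new=(7,7) → add node 1 parent=0 cost=5
2. q=(20,6) nearest=1 d=13 new=(12,6) → add node 2 parent=1 cost=10
3. q=(16,13) nearest=2 d=7 new=(16,11) → blocked by [12,18]×[8,11], reject
4. q=(31,9) nearest=2 d=19 new=(17,9) → blocked by [12,18]×[8,11], reject
5. q=(30,8) nearest=2 d=18 new=(17,8) → blocked by [12,18]×[8,11], reject
6. q=(21,0) nearest=2 d=9 new=(17,1) → blocked by [15,22]×[2,5], reject
7. q=(30,11) nearest=2 d=18 new=(17,11) → blocked by [12,18]×[8,11], reject
8. q=(0,13) nearest=1 d=7 new=(2,12) → add node 3 parent=1 cost=10
9. q=(30,7) nearest=2 d=18 new=(17,7) → add node 4 parent=2 cost=15
10. q=(4,6) nearest=1 d=3 new=(4,6) → add node 5 parent=1 cost=8
11. q=(28,15) nearest=4 d=11 new=(22,12) → blocked by [12,18]×[8,11], reject
12. q=(21,10) nearest=4 d=4 new=(21,10) → add node 6 parent=4 cost=19
13. q=(1,7) nearest=5 d=3 new=(1,7) → add node 7 parent=5 cost=11
14. q=(26,8) nearest=6 d=5 new=(26,8) → add node 8 parent=6 cost=24
15. q=(35,3) nearest=8 d=9 new=(31,3) → add node 9 parent=8 cost=29
16. q=(4,1) nearest=0 d=2 new=(4,1) → add node 10 parent=0 cost=2

Path: 0 1 2 4 6 8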